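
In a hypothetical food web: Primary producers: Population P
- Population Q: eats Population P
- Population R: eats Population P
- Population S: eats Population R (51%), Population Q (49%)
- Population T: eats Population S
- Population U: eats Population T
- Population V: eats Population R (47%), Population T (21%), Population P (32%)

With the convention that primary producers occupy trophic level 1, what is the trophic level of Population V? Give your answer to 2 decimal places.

Population Q: 1 + 1 = 2
Population R: 1 + 1 = 2
Population S: 1 + (0.51×2 + 0.49×2) = 3
Population T: 1 + 3 = 4
Population U: 1 + 4 = 5
Population V: 1 + (0.47×2 + 0.21×4 + 0.32×1) = 3.1

3.10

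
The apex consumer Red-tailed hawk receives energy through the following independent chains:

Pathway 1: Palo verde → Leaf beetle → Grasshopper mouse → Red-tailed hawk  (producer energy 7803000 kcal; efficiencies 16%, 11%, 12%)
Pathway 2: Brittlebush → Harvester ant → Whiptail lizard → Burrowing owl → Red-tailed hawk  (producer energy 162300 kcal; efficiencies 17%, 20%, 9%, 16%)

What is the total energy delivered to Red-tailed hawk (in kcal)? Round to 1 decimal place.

16559.4 kcal

Pathway 1: 7803000 × 0.16 × 0.11 × 0.12 = 16479.936 kcal
Pathway 2: 162300 × 0.17 × 0.2 × 0.09 × 0.16 = 79.46208 kcal
Total at Red-tailed hawk: 16479.936 + 79.46208 = 16559.39808 kcal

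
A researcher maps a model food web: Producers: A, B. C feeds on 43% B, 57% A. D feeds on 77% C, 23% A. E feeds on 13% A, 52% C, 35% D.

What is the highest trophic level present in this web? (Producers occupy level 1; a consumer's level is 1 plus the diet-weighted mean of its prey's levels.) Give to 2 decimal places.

C: 1 + (0.43×1 + 0.57×1) = 2
D: 1 + (0.77×2 + 0.23×1) = 2.77
E: 1 + (0.13×1 + 0.52×2 + 0.35×2.77) = 3.1395

3.14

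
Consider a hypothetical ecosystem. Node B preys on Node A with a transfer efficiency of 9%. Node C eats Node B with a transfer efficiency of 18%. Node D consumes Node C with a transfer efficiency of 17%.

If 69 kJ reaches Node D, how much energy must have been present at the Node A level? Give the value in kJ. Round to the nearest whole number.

Cumulative transfer efficiency: 0.09 × 0.18 × 0.17 = 0.002754
Node A energy = 69 / 0.002754 = 25054 kJ

25054 kJ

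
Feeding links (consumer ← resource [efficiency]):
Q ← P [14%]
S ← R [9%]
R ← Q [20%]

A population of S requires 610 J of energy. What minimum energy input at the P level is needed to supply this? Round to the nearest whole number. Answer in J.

Cumulative transfer efficiency: 0.14 × 0.2 × 0.09 = 0.00252
P energy = 610 / 0.00252 = 242063 J

242063 J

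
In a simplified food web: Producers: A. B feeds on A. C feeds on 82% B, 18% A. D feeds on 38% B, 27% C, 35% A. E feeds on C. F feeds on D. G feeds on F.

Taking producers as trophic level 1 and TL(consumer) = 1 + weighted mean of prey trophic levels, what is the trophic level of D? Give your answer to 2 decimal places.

B: 1 + 1 = 2
C: 1 + (0.82×2 + 0.18×1) = 2.82
D: 1 + (0.38×2 + 0.27×2.82 + 0.35×1) = 2.8714
E: 1 + 2.82 = 3.82
F: 1 + 2.8714 = 3.8714
G: 1 + 3.8714 = 4.8714

2.87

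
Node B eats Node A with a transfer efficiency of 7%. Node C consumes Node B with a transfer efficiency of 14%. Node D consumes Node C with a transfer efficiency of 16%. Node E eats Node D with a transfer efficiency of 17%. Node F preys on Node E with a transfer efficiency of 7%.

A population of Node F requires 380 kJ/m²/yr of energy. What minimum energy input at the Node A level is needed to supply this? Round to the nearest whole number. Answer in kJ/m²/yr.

20365289 kJ/m²/yr

Cumulative transfer efficiency: 0.07 × 0.14 × 0.16 × 0.17 × 0.07 = 0.0000186592
Node A energy = 380 / 0.0000186592 = 20365289 kJ/m²/yr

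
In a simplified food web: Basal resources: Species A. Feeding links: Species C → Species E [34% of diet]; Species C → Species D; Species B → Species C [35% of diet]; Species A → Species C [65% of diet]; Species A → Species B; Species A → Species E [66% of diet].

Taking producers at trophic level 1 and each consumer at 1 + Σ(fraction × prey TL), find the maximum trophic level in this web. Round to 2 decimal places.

3.35

Species B: 1 + 1 = 2
Species C: 1 + (0.65×1 + 0.35×2) = 2.35
Species D: 1 + 2.35 = 3.35
Species E: 1 + (0.34×2.35 + 0.66×1) = 2.459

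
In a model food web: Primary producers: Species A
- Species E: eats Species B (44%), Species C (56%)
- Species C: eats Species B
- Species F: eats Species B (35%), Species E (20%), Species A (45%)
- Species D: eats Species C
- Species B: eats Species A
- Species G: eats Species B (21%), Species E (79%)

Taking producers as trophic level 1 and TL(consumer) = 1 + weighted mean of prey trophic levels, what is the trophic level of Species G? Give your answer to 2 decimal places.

4.23

Species B: 1 + 1 = 2
Species C: 1 + 2 = 3
Species D: 1 + 3 = 4
Species E: 1 + (0.44×2 + 0.56×3) = 3.56
Species F: 1 + (0.35×2 + 0.2×3.56 + 0.45×1) = 2.862
Species G: 1 + (0.21×2 + 0.79×3.56) = 4.2324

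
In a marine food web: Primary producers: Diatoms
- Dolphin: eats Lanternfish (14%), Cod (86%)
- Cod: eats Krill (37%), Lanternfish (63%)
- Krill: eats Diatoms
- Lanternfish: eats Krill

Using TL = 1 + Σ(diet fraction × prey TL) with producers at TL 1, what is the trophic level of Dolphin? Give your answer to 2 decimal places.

Krill: 1 + 1 = 2
Lanternfish: 1 + 2 = 3
Cod: 1 + (0.37×2 + 0.63×3) = 3.63
Dolphin: 1 + (0.14×3 + 0.86×3.63) = 4.5418

4.54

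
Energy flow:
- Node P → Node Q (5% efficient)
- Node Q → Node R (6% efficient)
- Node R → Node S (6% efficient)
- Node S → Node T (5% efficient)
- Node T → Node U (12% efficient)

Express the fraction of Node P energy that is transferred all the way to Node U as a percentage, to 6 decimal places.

Product of link efficiencies: 0.05 × 0.06 × 0.06 × 0.05 × 0.12 = 0.00000108
As a percentage: 0.00000108 × 100 = 0.000108%

0.000108%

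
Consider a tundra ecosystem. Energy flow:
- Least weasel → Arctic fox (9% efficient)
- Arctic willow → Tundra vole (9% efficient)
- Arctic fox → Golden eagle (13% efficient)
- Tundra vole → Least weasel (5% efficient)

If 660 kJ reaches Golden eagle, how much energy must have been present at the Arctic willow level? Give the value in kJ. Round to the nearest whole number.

12535613 kJ

Cumulative transfer efficiency: 0.09 × 0.05 × 0.09 × 0.13 = 0.00005265
Arctic willow energy = 660 / 0.00005265 = 12535613 kJ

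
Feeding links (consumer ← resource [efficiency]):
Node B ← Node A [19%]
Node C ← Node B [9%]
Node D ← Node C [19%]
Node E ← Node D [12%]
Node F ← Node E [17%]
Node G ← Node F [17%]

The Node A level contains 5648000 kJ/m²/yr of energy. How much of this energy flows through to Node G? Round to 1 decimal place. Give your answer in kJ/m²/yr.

63.6 kJ/m²/yr

Node B: 5648000 × 0.19 = 1073120 kJ/m²/yr
Node C: 1073120 × 0.09 = 96580.8 kJ/m²/yr
Node D: 96580.8 × 0.19 = 18350.352 kJ/m²/yr
Node E: 18350.352 × 0.12 = 2202.04224 kJ/m²/yr
Node F: 2202.04224 × 0.17 = 374.3471808 kJ/m²/yr
Node G: 374.3471808 × 0.17 = 63.639020736 kJ/m²/yr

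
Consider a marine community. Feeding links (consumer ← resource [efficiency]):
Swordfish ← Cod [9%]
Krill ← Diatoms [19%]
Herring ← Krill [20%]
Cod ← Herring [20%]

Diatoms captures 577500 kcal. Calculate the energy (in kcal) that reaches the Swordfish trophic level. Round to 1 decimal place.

395.0 kcal

Krill: 577500 × 0.19 = 109725 kcal
Herring: 109725 × 0.2 = 21945 kcal
Cod: 21945 × 0.2 = 4389 kcal
Swordfish: 4389 × 0.09 = 395.01 kcal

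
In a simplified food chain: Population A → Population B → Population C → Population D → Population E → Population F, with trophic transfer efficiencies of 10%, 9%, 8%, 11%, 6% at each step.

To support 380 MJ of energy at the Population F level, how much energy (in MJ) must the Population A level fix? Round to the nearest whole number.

79966330 MJ

Cumulative transfer efficiency: 0.1 × 0.09 × 0.08 × 0.11 × 0.06 = 0.000004752
Population A energy = 380 / 0.000004752 = 79966330 MJ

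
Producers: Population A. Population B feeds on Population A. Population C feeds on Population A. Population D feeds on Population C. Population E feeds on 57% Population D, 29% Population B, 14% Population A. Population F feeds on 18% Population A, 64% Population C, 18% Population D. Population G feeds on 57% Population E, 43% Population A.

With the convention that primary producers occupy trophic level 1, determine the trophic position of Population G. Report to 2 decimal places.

Population B: 1 + 1 = 2
Population C: 1 + 1 = 2
Population D: 1 + 2 = 3
Population E: 1 + (0.57×3 + 0.29×2 + 0.14×1) = 3.43
Population F: 1 + (0.18×1 + 0.64×2 + 0.18×3) = 3
Population G: 1 + (0.57×3.43 + 0.43×1) = 3.3851

3.39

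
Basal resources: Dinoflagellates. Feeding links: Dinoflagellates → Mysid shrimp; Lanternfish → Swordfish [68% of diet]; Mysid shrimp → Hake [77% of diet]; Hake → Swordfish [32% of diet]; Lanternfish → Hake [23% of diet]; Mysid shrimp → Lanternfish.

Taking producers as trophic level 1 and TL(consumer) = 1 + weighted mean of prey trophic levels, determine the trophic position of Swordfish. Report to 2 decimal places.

4.07

Mysid shrimp: 1 + 1 = 2
Lanternfish: 1 + 2 = 3
Hake: 1 + (0.23×3 + 0.77×2) = 3.23
Swordfish: 1 + (0.32×3.23 + 0.68×3) = 4.0736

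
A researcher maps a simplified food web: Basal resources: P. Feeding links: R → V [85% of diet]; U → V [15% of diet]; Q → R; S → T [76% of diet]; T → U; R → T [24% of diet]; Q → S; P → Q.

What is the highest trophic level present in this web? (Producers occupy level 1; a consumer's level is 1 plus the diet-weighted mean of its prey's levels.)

Q: 1 + 1 = 2
R: 1 + 2 = 3
S: 1 + 2 = 3
T: 1 + (0.76×3 + 0.24×3) = 4
U: 1 + 4 = 5
V: 1 + (0.15×5 + 0.85×3) = 4.3

5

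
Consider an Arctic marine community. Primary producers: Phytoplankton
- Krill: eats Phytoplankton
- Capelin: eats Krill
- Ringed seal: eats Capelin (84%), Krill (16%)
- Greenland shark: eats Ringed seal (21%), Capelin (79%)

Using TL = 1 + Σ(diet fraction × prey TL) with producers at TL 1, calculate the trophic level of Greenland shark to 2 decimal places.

4.18

Krill: 1 + 1 = 2
Capelin: 1 + 2 = 3
Ringed seal: 1 + (0.84×3 + 0.16×2) = 3.84
Greenland shark: 1 + (0.21×3.84 + 0.79×3) = 4.1764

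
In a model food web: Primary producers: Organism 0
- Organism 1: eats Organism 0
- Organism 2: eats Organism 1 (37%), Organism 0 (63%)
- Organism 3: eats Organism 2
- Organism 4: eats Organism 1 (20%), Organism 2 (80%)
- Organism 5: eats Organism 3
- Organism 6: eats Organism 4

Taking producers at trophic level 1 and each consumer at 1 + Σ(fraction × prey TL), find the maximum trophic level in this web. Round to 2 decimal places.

Organism 1: 1 + 1 = 2
Organism 2: 1 + (0.37×2 + 0.63×1) = 2.37
Organism 3: 1 + 2.37 = 3.37
Organism 4: 1 + (0.2×2 + 0.8×2.37) = 3.296
Organism 5: 1 + 3.37 = 4.37
Organism 6: 1 + 3.296 = 4.296

4.37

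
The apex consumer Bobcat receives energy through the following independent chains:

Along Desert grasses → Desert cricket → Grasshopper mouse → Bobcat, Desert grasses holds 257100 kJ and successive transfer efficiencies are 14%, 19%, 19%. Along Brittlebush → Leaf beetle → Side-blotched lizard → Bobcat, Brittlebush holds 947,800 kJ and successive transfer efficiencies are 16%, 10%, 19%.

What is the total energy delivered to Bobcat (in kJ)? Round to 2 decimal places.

4180.70 kJ

Via Desert grasses: 257100 × 0.14 × 0.19 × 0.19 = 1299.3834 kJ
Via Brittlebush: 947800 × 0.16 × 0.1 × 0.19 = 2881.312 kJ
Total at Bobcat: 1299.3834 + 2881.312 = 4180.6954 kJ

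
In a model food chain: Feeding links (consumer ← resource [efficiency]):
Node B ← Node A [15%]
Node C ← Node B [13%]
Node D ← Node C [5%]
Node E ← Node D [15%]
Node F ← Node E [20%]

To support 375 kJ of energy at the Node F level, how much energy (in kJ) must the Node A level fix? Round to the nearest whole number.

Cumulative transfer efficiency: 0.15 × 0.13 × 0.05 × 0.15 × 0.2 = 0.00002925
Node A energy = 375 / 0.00002925 = 12820513 kJ

12820513 kJ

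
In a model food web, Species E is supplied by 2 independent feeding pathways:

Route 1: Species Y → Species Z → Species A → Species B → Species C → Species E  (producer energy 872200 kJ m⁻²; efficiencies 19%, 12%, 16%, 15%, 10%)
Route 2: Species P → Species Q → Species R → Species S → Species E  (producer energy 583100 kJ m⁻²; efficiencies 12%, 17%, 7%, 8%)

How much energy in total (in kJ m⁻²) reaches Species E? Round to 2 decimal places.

114.34 kJ m⁻²

Route 1: 872200 × 0.19 × 0.12 × 0.16 × 0.15 × 0.1 = 47.726784 kJ m⁻²
Route 2: 583100 × 0.12 × 0.17 × 0.07 × 0.08 = 66.613344 kJ m⁻²
Total at Species E: 47.726784 + 66.613344 = 114.340128 kJ m⁻²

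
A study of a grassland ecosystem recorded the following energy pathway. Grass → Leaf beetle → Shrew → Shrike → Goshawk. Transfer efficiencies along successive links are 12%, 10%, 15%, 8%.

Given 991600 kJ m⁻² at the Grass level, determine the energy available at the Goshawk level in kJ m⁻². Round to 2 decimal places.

Leaf beetle: 991600 × 0.12 = 118992 kJ m⁻²
Shrew: 118992 × 0.1 = 11899.2 kJ m⁻²
Shrike: 11899.2 × 0.15 = 1784.88 kJ m⁻²
Goshawk: 1784.88 × 0.08 = 142.7904 kJ m⁻²

142.79 kJ m⁻²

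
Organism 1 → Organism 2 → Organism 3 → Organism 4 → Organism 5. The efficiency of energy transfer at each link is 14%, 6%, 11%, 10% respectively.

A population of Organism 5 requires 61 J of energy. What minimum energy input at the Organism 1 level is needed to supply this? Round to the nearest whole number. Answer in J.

Cumulative transfer efficiency: 0.14 × 0.06 × 0.11 × 0.1 = 0.0000924
Organism 1 energy = 61 / 0.0000924 = 660173 J

660173 J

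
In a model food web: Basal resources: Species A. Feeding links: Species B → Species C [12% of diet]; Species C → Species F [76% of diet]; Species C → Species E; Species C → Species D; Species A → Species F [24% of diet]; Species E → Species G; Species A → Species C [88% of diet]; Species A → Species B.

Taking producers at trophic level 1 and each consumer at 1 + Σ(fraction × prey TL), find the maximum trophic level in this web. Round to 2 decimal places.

Species B: 1 + 1 = 2
Species C: 1 + (0.12×2 + 0.88×1) = 2.12
Species D: 1 + 2.12 = 3.12
Species E: 1 + 2.12 = 3.12
Species F: 1 + (0.24×1 + 0.76×2.12) = 2.8512
Species G: 1 + 3.12 = 4.12

4.12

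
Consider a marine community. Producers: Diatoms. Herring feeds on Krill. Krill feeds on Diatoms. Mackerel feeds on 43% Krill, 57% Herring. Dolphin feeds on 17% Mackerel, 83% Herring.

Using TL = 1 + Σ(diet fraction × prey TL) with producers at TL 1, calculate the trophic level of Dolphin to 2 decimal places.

4.10

Krill: 1 + 1 = 2
Herring: 1 + 2 = 3
Mackerel: 1 + (0.43×2 + 0.57×3) = 3.57
Dolphin: 1 + (0.17×3.57 + 0.83×3) = 4.0969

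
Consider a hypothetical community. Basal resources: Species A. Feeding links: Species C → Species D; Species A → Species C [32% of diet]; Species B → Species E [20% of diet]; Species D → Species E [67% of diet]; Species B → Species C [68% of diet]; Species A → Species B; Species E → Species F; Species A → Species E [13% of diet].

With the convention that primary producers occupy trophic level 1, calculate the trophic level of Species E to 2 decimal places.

Species B: 1 + 1 = 2
Species C: 1 + (0.68×2 + 0.32×1) = 2.68
Species D: 1 + 2.68 = 3.68
Species E: 1 + (0.2×2 + 0.67×3.68 + 0.13×1) = 3.9956
Species F: 1 + 3.9956 = 4.9956

4.00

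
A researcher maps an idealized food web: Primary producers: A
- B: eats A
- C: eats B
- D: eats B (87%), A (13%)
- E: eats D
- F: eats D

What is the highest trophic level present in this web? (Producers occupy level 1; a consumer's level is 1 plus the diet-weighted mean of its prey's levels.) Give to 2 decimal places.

3.87

B: 1 + 1 = 2
C: 1 + 2 = 3
D: 1 + (0.87×2 + 0.13×1) = 2.87
E: 1 + 2.87 = 3.87
F: 1 + 2.87 = 3.87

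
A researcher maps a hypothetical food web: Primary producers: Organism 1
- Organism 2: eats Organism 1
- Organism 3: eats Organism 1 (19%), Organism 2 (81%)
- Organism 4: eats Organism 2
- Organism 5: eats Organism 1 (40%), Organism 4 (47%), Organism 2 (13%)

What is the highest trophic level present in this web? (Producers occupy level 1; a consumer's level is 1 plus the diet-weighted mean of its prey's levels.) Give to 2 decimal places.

Organism 2: 1 + 1 = 2
Organism 3: 1 + (0.19×1 + 0.81×2) = 2.81
Organism 4: 1 + 2 = 3
Organism 5: 1 + (0.4×1 + 0.47×3 + 0.13×2) = 3.07

3.07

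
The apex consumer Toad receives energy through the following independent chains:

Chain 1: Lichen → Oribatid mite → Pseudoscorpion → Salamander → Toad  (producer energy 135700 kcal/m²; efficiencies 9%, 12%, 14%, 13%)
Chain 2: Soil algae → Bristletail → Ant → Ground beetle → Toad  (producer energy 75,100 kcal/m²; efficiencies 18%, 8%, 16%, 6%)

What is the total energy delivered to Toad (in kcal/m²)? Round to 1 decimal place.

Chain 1: 135700 × 0.09 × 0.12 × 0.14 × 0.13 = 26.673192 kcal/m²
Chain 2: 75100 × 0.18 × 0.08 × 0.16 × 0.06 = 10.381824 kcal/m²
Total at Toad: 26.673192 + 10.381824 = 37.055016 kcal/m²

37.1 kcal/m²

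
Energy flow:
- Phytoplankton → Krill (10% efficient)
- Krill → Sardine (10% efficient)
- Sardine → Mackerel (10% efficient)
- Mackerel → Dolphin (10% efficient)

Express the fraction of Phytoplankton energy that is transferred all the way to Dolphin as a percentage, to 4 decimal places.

0.0100%

Product of link efficiencies: 0.1 × 0.1 × 0.1 × 0.1 = 0.0001
As a percentage: 0.0001 × 100 = 0.0100%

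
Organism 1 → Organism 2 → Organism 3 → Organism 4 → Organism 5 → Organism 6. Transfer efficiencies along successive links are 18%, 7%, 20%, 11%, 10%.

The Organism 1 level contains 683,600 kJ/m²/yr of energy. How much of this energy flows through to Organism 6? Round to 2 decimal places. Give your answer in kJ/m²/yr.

18.95 kJ/m²/yr

Organism 2: 683600 × 0.18 = 123048 kJ/m²/yr
Organism 3: 123048 × 0.07 = 8613.36 kJ/m²/yr
Organism 4: 8613.36 × 0.2 = 1722.672 kJ/m²/yr
Organism 5: 1722.672 × 0.11 = 189.49392 kJ/m²/yr
Organism 6: 189.49392 × 0.1 = 18.949392 kJ/m²/yr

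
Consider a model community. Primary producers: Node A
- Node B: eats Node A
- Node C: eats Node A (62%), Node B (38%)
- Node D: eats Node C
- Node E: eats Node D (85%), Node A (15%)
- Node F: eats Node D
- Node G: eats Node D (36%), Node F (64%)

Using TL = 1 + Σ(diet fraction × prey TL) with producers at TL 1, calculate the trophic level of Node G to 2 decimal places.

Node B: 1 + 1 = 2
Node C: 1 + (0.62×1 + 0.38×2) = 2.38
Node D: 1 + 2.38 = 3.38
Node E: 1 + (0.85×3.38 + 0.15×1) = 4.023
Node F: 1 + 3.38 = 4.38
Node G: 1 + (0.36×3.38 + 0.64×4.38) = 5.02

5.02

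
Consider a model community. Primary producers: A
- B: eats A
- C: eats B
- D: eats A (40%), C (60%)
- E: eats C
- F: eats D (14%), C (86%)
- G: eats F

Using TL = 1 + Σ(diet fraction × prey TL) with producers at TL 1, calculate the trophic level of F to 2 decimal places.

B: 1 + 1 = 2
C: 1 + 2 = 3
D: 1 + (0.4×1 + 0.6×3) = 3.2
E: 1 + 3 = 4
F: 1 + (0.14×3.2 + 0.86×3) = 4.028
G: 1 + 4.028 = 5.028

4.03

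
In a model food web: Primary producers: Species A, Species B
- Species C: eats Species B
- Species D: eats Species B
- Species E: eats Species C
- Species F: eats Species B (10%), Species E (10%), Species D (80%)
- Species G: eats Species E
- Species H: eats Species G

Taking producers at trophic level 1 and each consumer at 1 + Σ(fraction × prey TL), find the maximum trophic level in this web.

Species C: 1 + 1 = 2
Species D: 1 + 1 = 2
Species E: 1 + 2 = 3
Species F: 1 + (0.1×1 + 0.1×3 + 0.8×2) = 3
Species G: 1 + 3 = 4
Species H: 1 + 4 = 5

5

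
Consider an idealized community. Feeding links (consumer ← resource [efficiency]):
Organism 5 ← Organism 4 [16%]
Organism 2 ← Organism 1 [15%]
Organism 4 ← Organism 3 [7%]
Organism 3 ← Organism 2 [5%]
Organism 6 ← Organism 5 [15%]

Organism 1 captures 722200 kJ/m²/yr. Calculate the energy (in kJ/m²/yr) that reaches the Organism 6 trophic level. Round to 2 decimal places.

9.10 kJ/m²/yr

Organism 2: 722200 × 0.15 = 108330 kJ/m²/yr
Organism 3: 108330 × 0.05 = 5416.5 kJ/m²/yr
Organism 4: 5416.5 × 0.07 = 379.155 kJ/m²/yr
Organism 5: 379.155 × 0.16 = 60.6648 kJ/m²/yr
Organism 6: 60.6648 × 0.15 = 9.09972 kJ/m²/yr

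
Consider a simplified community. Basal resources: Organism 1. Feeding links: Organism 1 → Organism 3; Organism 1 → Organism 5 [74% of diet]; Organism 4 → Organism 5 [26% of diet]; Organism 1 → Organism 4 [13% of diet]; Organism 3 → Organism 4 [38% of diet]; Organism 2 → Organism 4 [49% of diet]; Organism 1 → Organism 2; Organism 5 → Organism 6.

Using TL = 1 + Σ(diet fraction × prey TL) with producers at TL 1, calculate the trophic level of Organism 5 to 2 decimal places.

Organism 2: 1 + 1 = 2
Organism 3: 1 + 1 = 2
Organism 4: 1 + (0.49×2 + 0.38×2 + 0.13×1) = 2.87
Organism 5: 1 + (0.26×2.87 + 0.74×1) = 2.4862
Organism 6: 1 + 2.4862 = 3.4862

2.49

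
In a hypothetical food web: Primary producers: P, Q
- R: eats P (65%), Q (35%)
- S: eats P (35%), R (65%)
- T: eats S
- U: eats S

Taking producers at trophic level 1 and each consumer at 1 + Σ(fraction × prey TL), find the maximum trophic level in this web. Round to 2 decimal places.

3.65

R: 1 + (0.65×1 + 0.35×1) = 2
S: 1 + (0.35×1 + 0.65×2) = 2.65
T: 1 + 2.65 = 3.65
U: 1 + 2.65 = 3.65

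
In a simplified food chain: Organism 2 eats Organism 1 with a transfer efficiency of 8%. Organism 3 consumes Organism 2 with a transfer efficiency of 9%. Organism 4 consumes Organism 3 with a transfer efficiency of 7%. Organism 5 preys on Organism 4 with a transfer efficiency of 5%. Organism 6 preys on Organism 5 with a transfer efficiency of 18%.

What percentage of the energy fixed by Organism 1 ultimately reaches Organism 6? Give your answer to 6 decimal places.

Product of link efficiencies: 0.08 × 0.09 × 0.07 × 0.05 × 0.18 = 0.000004536
As a percentage: 0.000004536 × 100 = 0.000454%

0.000454%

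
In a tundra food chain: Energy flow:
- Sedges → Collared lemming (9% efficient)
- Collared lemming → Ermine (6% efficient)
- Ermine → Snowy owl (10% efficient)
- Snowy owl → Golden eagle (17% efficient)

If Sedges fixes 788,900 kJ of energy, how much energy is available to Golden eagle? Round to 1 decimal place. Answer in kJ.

Collared lemming: 788900 × 0.09 = 71001 kJ
Ermine: 71001 × 0.06 = 4260.06 kJ
Snowy owl: 4260.06 × 0.1 = 426.006 kJ
Golden eagle: 426.006 × 0.17 = 72.42102 kJ

72.4 kJ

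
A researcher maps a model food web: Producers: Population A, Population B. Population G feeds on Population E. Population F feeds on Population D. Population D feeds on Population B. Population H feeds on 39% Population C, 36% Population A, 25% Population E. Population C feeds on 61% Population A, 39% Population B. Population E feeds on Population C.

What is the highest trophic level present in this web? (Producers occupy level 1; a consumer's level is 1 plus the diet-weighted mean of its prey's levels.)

Population C: 1 + (0.61×1 + 0.39×1) = 2
Population D: 1 + 1 = 2
Population E: 1 + 2 = 3
Population F: 1 + 2 = 3
Population G: 1 + 3 = 4
Population H: 1 + (0.39×2 + 0.36×1 + 0.25×3) = 2.89

4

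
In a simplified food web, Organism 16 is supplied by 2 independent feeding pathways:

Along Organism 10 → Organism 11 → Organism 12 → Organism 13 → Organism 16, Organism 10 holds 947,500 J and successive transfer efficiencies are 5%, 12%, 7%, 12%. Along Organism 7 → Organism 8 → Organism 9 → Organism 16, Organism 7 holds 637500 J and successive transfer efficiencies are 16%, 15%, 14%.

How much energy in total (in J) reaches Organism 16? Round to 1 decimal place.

Via Organism 10: 947500 × 0.05 × 0.12 × 0.07 × 0.12 = 47.754 J
Via Organism 7: 637500 × 0.16 × 0.15 × 0.14 = 2142 J
Total at Organism 16: 47.754 + 2142 = 2189.754 J

2189.8 J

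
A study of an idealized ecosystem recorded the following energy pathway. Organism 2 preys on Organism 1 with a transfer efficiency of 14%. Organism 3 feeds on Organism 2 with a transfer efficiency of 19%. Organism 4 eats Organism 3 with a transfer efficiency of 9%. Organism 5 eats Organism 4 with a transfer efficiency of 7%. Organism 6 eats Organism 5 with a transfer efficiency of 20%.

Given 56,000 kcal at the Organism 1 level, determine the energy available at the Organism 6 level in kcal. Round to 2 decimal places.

Organism 2: 56000 × 0.14 = 7840 kcal
Organism 3: 7840 × 0.19 = 1489.6 kcal
Organism 4: 1489.6 × 0.09 = 134.064 kcal
Organism 5: 134.064 × 0.07 = 9.38448 kcal
Organism 6: 9.38448 × 0.2 = 1.876896 kcal

1.88 kcal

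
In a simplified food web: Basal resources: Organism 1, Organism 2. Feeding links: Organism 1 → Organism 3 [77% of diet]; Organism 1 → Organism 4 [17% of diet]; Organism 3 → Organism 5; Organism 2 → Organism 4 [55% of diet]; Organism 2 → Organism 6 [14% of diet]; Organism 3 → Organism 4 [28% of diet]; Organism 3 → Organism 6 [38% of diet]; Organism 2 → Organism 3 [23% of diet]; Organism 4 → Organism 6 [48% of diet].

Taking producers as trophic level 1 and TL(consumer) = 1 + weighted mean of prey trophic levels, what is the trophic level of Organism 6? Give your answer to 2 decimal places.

2.99

Organism 3: 1 + (0.23×1 + 0.77×1) = 2
Organism 4: 1 + (0.55×1 + 0.28×2 + 0.17×1) = 2.28
Organism 5: 1 + 2 = 3
Organism 6: 1 + (0.48×2.28 + 0.14×1 + 0.38×2) = 2.9944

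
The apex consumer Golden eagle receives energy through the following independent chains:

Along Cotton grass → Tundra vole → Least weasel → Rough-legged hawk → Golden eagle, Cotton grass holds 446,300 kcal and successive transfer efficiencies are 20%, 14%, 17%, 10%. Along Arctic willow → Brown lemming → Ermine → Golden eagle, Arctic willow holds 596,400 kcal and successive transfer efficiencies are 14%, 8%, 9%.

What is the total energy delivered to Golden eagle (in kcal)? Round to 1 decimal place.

Via Cotton grass: 446300 × 0.2 × 0.14 × 0.17 × 0.1 = 212.4388 kcal
Via Arctic willow: 596400 × 0.14 × 0.08 × 0.09 = 601.1712 kcal
Total at Golden eagle: 212.4388 + 601.1712 = 813.61 kcal

813.6 kcal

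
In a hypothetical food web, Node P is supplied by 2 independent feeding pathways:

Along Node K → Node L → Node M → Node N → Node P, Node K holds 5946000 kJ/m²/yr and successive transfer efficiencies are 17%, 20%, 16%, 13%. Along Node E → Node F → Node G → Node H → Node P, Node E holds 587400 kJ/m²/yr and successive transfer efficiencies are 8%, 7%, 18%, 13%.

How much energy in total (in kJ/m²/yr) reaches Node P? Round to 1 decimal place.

4282.0 kJ/m²/yr

Via Node K: 5946000 × 0.17 × 0.2 × 0.16 × 0.13 = 4205.0112 kJ/m²/yr
Via Node E: 587400 × 0.08 × 0.07 × 0.18 × 0.13 = 76.972896 kJ/m²/yr
Total at Node P: 4205.0112 + 76.972896 = 4281.984096 kJ/m²/yr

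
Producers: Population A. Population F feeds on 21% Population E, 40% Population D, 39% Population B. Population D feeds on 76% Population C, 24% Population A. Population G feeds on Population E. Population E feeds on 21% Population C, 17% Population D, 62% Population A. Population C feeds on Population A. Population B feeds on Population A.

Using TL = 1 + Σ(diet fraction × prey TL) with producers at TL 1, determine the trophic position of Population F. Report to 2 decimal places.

3.41

Population B: 1 + 1 = 2
Population C: 1 + 1 = 2
Population D: 1 + (0.76×2 + 0.24×1) = 2.76
Population E: 1 + (0.21×2 + 0.17×2.76 + 0.62×1) = 2.5092
Population F: 1 + (0.21×2.5092 + 0.4×2.76 + 0.39×2) = 3.410932
Population G: 1 + 2.5092 = 3.5092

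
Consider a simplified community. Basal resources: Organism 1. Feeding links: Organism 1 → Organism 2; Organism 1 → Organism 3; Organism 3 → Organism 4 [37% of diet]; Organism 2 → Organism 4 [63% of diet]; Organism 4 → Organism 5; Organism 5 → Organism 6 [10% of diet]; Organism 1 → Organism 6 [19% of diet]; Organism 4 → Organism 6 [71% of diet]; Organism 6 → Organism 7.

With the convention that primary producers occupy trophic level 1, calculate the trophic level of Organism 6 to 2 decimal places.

Organism 2: 1 + 1 = 2
Organism 3: 1 + 1 = 2
Organism 4: 1 + (0.37×2 + 0.63×2) = 3
Organism 5: 1 + 3 = 4
Organism 6: 1 + (0.1×4 + 0.19×1 + 0.71×3) = 3.72
Organism 7: 1 + 3.72 = 4.72

3.72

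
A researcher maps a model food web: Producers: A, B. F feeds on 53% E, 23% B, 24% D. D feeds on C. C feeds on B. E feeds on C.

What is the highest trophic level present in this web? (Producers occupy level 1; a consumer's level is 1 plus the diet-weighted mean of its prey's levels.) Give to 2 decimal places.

3.54

C: 1 + 1 = 2
D: 1 + 2 = 3
E: 1 + 2 = 3
F: 1 + (0.53×3 + 0.23×1 + 0.24×3) = 3.54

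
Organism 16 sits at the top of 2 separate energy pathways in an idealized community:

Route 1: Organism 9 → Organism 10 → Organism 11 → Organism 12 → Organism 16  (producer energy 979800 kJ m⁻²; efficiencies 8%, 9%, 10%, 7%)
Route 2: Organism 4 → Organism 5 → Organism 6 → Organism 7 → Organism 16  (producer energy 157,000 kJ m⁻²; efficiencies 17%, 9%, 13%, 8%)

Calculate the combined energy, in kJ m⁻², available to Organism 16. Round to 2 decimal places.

74.36 kJ m⁻²

Route 1: 979800 × 0.08 × 0.09 × 0.1 × 0.07 = 49.38192 kJ m⁻²
Route 2: 157000 × 0.17 × 0.09 × 0.13 × 0.08 = 24.98184 kJ m⁻²
Total at Organism 16: 49.38192 + 24.98184 = 74.36376 kJ m⁻²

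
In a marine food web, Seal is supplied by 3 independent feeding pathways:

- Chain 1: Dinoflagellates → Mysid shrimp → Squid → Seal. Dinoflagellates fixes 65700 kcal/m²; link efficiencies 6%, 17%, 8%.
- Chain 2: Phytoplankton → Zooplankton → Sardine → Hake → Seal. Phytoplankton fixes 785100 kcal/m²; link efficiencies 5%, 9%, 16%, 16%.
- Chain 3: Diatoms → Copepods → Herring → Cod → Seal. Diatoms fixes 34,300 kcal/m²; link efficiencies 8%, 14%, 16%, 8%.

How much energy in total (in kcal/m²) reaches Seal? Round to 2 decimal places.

148.97 kcal/m²

Chain 1: 65700 × 0.06 × 0.17 × 0.08 = 53.6112 kcal/m²
Chain 2: 785100 × 0.05 × 0.09 × 0.16 × 0.16 = 90.44352 kcal/m²
Chain 3: 34300 × 0.08 × 0.14 × 0.16 × 0.08 = 4.917248 kcal/m²
Total at Seal: 53.6112 + 90.44352 + 4.917248 = 148.971968 kcal/m²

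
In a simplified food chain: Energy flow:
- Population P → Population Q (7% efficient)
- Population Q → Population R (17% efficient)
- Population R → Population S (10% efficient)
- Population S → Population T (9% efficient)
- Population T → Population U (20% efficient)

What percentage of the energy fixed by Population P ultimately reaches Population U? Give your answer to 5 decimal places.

Product of link efficiencies: 0.07 × 0.17 × 0.1 × 0.09 × 0.2 = 0.00002142
As a percentage: 0.00002142 × 100 = 0.00214%

0.00214%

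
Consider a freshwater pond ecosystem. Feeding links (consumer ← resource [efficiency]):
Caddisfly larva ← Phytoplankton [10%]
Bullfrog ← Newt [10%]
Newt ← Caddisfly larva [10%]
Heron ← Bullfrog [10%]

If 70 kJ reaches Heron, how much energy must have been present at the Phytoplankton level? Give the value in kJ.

700000 kJ

Cumulative transfer efficiency: 0.1 × 0.1 × 0.1 × 0.1 = 0.0001
Phytoplankton energy = 70 / 0.0001 = 700000 kJ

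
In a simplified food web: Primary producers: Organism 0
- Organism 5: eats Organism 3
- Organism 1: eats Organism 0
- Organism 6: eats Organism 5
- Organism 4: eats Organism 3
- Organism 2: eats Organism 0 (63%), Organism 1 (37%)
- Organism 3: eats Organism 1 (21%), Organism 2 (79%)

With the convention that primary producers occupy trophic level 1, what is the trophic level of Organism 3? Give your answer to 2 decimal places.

Organism 1: 1 + 1 = 2
Organism 2: 1 + (0.63×1 + 0.37×2) = 2.37
Organism 3: 1 + (0.21×2 + 0.79×2.37) = 3.2923
Organism 4: 1 + 3.2923 = 4.2923
Organism 5: 1 + 3.2923 = 4.2923
Organism 6: 1 + 4.2923 = 5.2923

3.29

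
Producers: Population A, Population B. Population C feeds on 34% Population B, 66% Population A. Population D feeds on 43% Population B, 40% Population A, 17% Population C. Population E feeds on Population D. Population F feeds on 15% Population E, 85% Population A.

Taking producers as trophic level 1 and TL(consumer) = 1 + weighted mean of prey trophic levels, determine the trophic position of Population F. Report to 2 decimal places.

Population C: 1 + (0.34×1 + 0.66×1) = 2
Population D: 1 + (0.43×1 + 0.4×1 + 0.17×2) = 2.17
Population E: 1 + 2.17 = 3.17
Population F: 1 + (0.15×3.17 + 0.85×1) = 2.3255

2.33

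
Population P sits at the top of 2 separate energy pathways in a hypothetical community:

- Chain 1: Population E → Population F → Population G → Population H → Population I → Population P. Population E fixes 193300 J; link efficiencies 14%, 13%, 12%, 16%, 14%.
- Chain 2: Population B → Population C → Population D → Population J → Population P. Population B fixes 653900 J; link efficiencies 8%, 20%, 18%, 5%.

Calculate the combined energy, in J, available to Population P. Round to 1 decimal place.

103.6 J

Chain 1: 193300 × 0.14 × 0.13 × 0.12 × 0.16 × 0.14 = 9.45654528 J
Chain 2: 653900 × 0.08 × 0.2 × 0.18 × 0.05 = 94.1616 J
Total at Population P: 9.45654528 + 94.1616 = 103.61814528 J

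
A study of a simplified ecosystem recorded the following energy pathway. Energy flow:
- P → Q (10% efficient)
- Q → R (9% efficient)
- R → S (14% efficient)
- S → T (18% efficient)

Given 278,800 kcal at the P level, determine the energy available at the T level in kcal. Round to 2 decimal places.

Q: 278800 × 0.1 = 27880 kcal
R: 27880 × 0.09 = 2509.2 kcal
S: 2509.2 × 0.14 = 351.288 kcal
T: 351.288 × 0.18 = 63.23184 kcal

63.23 kcal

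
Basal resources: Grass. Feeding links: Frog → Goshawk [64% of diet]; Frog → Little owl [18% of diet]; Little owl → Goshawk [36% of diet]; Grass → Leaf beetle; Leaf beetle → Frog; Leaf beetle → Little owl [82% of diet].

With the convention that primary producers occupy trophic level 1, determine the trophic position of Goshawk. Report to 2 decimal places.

4.06

Leaf beetle: 1 + 1 = 2
Frog: 1 + 2 = 3
Little owl: 1 + (0.18×3 + 0.82×2) = 3.18
Goshawk: 1 + (0.36×3.18 + 0.64×3) = 4.0648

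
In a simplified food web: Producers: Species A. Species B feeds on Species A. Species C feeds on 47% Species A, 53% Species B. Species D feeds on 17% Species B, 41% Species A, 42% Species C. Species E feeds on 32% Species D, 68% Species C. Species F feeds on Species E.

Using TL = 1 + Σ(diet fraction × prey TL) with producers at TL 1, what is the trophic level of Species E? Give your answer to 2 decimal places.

Species B: 1 + 1 = 2
Species C: 1 + (0.47×1 + 0.53×2) = 2.53
Species D: 1 + (0.17×2 + 0.41×1 + 0.42×2.53) = 2.8126
Species E: 1 + (0.32×2.8126 + 0.68×2.53) = 3.620432
Species F: 1 + 3.620432 = 4.620432

3.62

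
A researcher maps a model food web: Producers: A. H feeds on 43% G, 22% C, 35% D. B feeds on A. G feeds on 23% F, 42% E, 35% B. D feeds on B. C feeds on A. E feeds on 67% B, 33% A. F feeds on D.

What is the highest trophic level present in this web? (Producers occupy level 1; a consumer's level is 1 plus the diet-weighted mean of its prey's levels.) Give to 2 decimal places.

4.10

B: 1 + 1 = 2
C: 1 + 1 = 2
D: 1 + 2 = 3
E: 1 + (0.67×2 + 0.33×1) = 2.67
F: 1 + 3 = 4
G: 1 + (0.23×4 + 0.42×2.67 + 0.35×2) = 3.7414
H: 1 + (0.43×3.7414 + 0.22×2 + 0.35×3) = 4.098802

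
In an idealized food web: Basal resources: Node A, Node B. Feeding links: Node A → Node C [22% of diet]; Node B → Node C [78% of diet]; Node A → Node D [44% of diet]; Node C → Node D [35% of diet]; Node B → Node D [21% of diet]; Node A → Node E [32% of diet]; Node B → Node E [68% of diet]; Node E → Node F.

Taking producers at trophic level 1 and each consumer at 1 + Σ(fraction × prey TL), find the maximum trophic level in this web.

3

Node C: 1 + (0.22×1 + 0.78×1) = 2
Node D: 1 + (0.44×1 + 0.35×2 + 0.21×1) = 2.35
Node E: 1 + (0.32×1 + 0.68×1) = 2
Node F: 1 + 2 = 3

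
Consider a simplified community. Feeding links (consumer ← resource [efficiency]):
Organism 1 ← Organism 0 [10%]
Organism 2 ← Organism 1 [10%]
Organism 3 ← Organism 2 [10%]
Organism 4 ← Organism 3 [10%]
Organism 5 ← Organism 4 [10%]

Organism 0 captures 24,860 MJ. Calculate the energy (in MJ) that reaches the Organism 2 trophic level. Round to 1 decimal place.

Organism 1: 24860 × 0.1 = 2486 MJ
Organism 2: 2486 × 0.1 = 248.6 MJ

248.6 MJ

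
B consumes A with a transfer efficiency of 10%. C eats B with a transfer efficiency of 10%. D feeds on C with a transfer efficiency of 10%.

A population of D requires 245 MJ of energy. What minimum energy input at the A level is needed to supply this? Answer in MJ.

245000 MJ

Cumulative transfer efficiency: 0.1 × 0.1 × 0.1 = 0.001
A energy = 245 / 0.001 = 245000 MJ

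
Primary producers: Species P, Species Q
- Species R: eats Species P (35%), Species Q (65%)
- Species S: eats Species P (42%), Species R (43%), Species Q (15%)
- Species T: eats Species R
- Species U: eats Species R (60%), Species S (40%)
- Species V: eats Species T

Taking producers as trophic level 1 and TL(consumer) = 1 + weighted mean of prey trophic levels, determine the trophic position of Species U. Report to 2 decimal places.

3.17

Species R: 1 + (0.35×1 + 0.65×1) = 2
Species S: 1 + (0.42×1 + 0.43×2 + 0.15×1) = 2.43
Species T: 1 + 2 = 3
Species U: 1 + (0.6×2 + 0.4×2.43) = 3.172
Species V: 1 + 3 = 4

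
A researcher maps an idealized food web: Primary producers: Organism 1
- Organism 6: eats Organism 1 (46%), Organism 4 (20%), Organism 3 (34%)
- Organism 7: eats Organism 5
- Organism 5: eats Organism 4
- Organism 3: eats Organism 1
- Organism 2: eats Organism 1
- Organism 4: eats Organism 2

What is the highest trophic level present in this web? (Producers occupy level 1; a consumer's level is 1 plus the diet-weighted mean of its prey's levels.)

Organism 2: 1 + 1 = 2
Organism 3: 1 + 1 = 2
Organism 4: 1 + 2 = 3
Organism 5: 1 + 3 = 4
Organism 6: 1 + (0.46×1 + 0.2×3 + 0.34×2) = 2.74
Organism 7: 1 + 4 = 5

5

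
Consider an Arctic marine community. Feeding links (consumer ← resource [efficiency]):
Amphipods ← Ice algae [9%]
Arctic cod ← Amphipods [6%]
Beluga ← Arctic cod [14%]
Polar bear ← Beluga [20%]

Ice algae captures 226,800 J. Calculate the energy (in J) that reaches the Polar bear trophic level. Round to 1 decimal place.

34.3 J

Amphipods: 226800 × 0.09 = 20412 J
Arctic cod: 20412 × 0.06 = 1224.72 J
Beluga: 1224.72 × 0.14 = 171.4608 J
Polar bear: 171.4608 × 0.2 = 34.29216 J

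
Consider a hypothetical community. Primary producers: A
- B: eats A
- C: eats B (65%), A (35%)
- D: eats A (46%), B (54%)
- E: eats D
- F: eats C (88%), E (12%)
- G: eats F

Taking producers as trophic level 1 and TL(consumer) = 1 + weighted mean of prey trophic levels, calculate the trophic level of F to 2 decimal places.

3.76

B: 1 + 1 = 2
C: 1 + (0.65×2 + 0.35×1) = 2.65
D: 1 + (0.46×1 + 0.54×2) = 2.54
E: 1 + 2.54 = 3.54
F: 1 + (0.88×2.65 + 0.12×3.54) = 3.7568
G: 1 + 3.7568 = 4.7568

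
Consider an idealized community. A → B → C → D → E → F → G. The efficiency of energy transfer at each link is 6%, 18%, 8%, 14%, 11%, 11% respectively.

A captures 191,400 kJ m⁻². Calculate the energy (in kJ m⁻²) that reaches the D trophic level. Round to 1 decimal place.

B: 191400 × 0.06 = 11484 kJ m⁻²
C: 11484 × 0.18 = 2067.12 kJ m⁻²
D: 2067.12 × 0.08 = 165.3696 kJ m⁻²

165.4 kJ m⁻²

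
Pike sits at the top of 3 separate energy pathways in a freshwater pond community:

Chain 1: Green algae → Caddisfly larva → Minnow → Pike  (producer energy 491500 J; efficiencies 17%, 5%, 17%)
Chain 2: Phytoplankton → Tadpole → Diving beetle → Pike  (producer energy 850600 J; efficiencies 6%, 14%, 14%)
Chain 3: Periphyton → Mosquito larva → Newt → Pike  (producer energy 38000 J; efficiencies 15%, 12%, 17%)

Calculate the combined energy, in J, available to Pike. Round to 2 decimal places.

Chain 1: 491500 × 0.17 × 0.05 × 0.17 = 710.2175 J
Chain 2: 850600 × 0.06 × 0.14 × 0.14 = 1000.3056 J
Chain 3: 38000 × 0.15 × 0.12 × 0.17 = 116.28 J
Total at Pike: 710.2175 + 1000.3056 + 116.28 = 1826.8031 J

1826.80 J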